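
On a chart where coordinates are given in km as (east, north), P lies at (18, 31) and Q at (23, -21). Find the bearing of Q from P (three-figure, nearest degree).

175°

Δeast = 23 − 18 = 5.00; Δnorth = -21 − 31 = -52.00.
Bearing = atan2(Δeast, Δnorth) mod 360° = 174.51° ≈ 175°.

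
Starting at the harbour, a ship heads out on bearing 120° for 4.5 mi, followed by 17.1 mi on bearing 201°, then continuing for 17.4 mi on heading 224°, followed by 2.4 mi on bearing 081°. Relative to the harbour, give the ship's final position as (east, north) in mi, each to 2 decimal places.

(-11.95, -30.36)

Leg 1 (120°, 4.5 mi): east 4.5 sin 120° = 3.90, north 4.5 cos 120° = -2.25
Leg 2 (201°, 17.1 mi): east 17.1 sin 201° = -6.13, north 17.1 cos 201° = -15.96
Leg 3 (224°, 17.4 mi): east 17.4 sin 224° = -12.09, north 17.4 cos 224° = -12.52
Leg 4 (081°, 2.4 mi): east 2.4 sin 81° = 2.37, north 2.4 cos 81° = 0.38
Summing: -11.95 mi east, -30.36 mi north → (-11.95, -30.36).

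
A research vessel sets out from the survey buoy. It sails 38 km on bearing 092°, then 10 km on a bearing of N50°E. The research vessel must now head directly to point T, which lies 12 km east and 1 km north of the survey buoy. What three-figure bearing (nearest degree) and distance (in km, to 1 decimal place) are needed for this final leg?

Leg 1 (092°, 38 km): east 38 sin 92° = 37.98, north 38 cos 92° = -1.33
Leg 2 (N50°E, 10 km): east 10 sin 50° = 7.66, north 10 cos 50° = 6.43
Current position: (45.64, 5.10). Target: (12, 1). Remaining: Δeast = -33.64, Δnorth = -4.10.
Bearing = atan2(-33.64, -4.10) mod 360° = 263.05°; distance = √((-33.64)² + (-4.10)²) = 33.886 km.

263°, 33.9 km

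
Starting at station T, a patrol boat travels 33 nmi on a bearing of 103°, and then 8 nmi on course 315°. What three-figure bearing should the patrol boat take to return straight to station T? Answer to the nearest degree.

274°

Leg 1 (103°, 33 nmi): east 33 sin 103° = 32.15, north 33 cos 103° = -7.42
Leg 2 (315°, 8 nmi): east 8 sin 315° = -5.66, north 8 cos 315° = 5.66
Net displacement: 26.50 east, -1.77 north. Direction back to start is (-26.50, 1.77): bearing = atan2(-26.50, 1.77) mod 360° = 273.81° ≈ 274°.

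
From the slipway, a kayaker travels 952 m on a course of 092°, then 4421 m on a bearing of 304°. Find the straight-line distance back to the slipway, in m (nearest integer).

Leg 1 (092°, 952 m): east 952 sin 92° = 951.42, north 952 cos 92° = -33.22
Leg 2 (304°, 4421 m): east 4421 sin 304° = -3665.18, north 4421 cos 304° = 2472.19
Net: -2713.76 east, 2438.97 north. Distance = √((-2713.76)² + (2438.97)²) = 3648.702 m.

3649 m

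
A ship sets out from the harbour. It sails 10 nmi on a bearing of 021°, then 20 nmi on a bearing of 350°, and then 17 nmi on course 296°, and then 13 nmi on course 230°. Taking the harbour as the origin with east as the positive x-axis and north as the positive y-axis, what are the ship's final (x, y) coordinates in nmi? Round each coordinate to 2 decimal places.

Leg 1 (021°, 10 nmi): east 10 sin 21° = 3.58, north 10 cos 21° = 9.34
Leg 2 (350°, 20 nmi): east 20 sin 350° = -3.47, north 20 cos 350° = 19.70
Leg 3 (296°, 17 nmi): east 17 sin 296° = -15.28, north 17 cos 296° = 7.45
Leg 4 (230°, 13 nmi): east 13 sin 230° = -9.96, north 13 cos 230° = -8.36
Summing: -25.13 nmi east, 28.13 nmi north → (-25.13, 28.13).

(-25.13, 28.13)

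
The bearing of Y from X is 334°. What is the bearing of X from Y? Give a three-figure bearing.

Back-bearing = 334° − 180° = 154°.

154°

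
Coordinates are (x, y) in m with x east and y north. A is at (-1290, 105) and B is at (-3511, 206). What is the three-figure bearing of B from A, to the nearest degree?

Δeast = -3511 − -1290 = -2221.00; Δnorth = 206 − 105 = 101.00.
Bearing = atan2(Δeast, Δnorth) mod 360° = 272.60° ≈ 273°.

273°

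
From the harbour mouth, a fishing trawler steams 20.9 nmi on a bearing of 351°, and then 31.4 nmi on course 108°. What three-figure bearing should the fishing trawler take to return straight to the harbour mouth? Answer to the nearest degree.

248°

Leg 1 (351°, 20.9 nmi): east 20.9 sin 351° = -3.27, north 20.9 cos 351° = 20.64
Leg 2 (108°, 31.4 nmi): east 31.4 sin 108° = 29.86, north 31.4 cos 108° = -9.70
Net displacement: 26.59 east, 10.94 north. Direction back to start is (-26.59, -10.94): bearing = atan2(-26.59, -10.94) mod 360° = 247.64° ≈ 248°.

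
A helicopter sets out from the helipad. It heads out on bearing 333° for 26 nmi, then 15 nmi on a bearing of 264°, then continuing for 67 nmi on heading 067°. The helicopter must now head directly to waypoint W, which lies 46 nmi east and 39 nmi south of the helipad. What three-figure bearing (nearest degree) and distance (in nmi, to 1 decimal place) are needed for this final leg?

Leg 1 (333°, 26 nmi): east 26 sin 333° = -11.80, north 26 cos 333° = 23.17
Leg 2 (264°, 15 nmi): east 15 sin 264° = -14.92, north 15 cos 264° = -1.57
Leg 3 (067°, 67 nmi): east 67 sin 67° = 61.67, north 67 cos 67° = 26.18
Current position: (34.95, 47.78). Target: (46, -39). Remaining: Δeast = 11.05, Δnorth = -86.78.
Bearing = atan2(11.05, -86.78) mod 360° = 172.74°; distance = √((11.05)² + (-86.78)²) = 87.478 nmi.

173°, 87.5 nmi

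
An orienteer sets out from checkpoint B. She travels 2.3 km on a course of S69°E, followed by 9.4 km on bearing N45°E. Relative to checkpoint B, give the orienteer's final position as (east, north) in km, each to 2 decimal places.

(8.79, 5.82)

Leg 1 (S69°E, 2.3 km): east 2.3 sin 111° = 2.15, north 2.3 cos 111° = -0.82
Leg 2 (N45°E, 9.4 km): east 9.4 sin 45° = 6.65, north 9.4 cos 45° = 6.65
Summing: 8.79 km east, 5.82 km north → (8.79, 5.82).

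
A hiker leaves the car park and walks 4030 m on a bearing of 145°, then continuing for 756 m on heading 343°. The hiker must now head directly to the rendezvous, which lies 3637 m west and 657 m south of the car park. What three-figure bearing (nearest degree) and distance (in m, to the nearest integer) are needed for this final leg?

Leg 1 (145°, 4030 m): east 4030 sin 145° = 2311.51, north 4030 cos 145° = -3301.18
Leg 2 (343°, 756 m): east 756 sin 343° = -221.03, north 756 cos 343° = 722.97
Current position: (2090.48, -2578.22). Target: (-3637, -657). Remaining: Δeast = -5727.48, Δnorth = 1921.22.
Bearing = atan2(-5727.48, 1921.22) mod 360° = 288.54°; distance = √((-5727.48)² + (1921.22)²) = 6041.117 m.

289°, 6041 m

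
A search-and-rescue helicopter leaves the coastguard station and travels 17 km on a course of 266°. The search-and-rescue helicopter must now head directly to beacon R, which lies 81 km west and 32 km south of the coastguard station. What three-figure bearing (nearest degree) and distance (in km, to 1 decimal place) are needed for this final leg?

244°, 71.1 km

Leg 1 (266°, 17 km): east 17 sin 266° = -16.96, north 17 cos 266° = -1.19
Current position: (-16.96, -1.19). Target: (-81, -32). Remaining: Δeast = -64.04, Δnorth = -30.81.
Bearing = atan2(-64.04, -30.81) mod 360° = 244.31°; distance = √((-64.04)² + (-30.81)²) = 71.069 km.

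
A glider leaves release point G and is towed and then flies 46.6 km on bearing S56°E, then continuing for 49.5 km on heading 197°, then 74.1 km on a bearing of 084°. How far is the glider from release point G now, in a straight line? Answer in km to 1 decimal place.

Leg 1 (S56°E, 46.6 km): east 46.6 sin 124° = 38.63, north 46.6 cos 124° = -26.06
Leg 2 (197°, 49.5 km): east 49.5 sin 197° = -14.47, north 49.5 cos 197° = -47.34
Leg 3 (084°, 74.1 km): east 74.1 sin 84° = 73.69, north 74.1 cos 84° = 7.75
Net: 97.85 east, -65.65 north. Distance = √((97.85)² + (-65.65)²) = 117.837 km.

117.8 km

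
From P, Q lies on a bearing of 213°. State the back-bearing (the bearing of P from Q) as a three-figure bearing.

033°

Back-bearing = 213° − 180° = 033°.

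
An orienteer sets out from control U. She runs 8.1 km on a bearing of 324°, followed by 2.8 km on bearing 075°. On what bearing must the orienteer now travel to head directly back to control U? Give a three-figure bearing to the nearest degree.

164°

Leg 1 (324°, 8.1 km): east 8.1 sin 324° = -4.76, north 8.1 cos 324° = 6.55
Leg 2 (075°, 2.8 km): east 2.8 sin 75° = 2.70, north 2.8 cos 75° = 0.72
Net displacement: -2.06 east, 7.28 north. Direction back to start is (2.06, -7.28): bearing = atan2(2.06, -7.28) mod 360° = 164.22° ≈ 164°.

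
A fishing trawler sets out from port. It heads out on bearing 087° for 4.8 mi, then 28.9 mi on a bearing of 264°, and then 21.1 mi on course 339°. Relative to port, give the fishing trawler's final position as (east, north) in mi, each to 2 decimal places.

(-31.51, 16.93)

Leg 1 (087°, 4.8 mi): east 4.8 sin 87° = 4.79, north 4.8 cos 87° = 0.25
Leg 2 (264°, 28.9 mi): east 28.9 sin 264° = -28.74, north 28.9 cos 264° = -3.02
Leg 3 (339°, 21.1 mi): east 21.1 sin 339° = -7.56, north 21.1 cos 339° = 19.70
Summing: -31.51 mi east, 16.93 mi north → (-31.51, 16.93).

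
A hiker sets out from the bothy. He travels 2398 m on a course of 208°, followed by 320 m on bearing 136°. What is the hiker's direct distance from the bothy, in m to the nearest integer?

Leg 1 (208°, 2398 m): east 2398 sin 208° = -1125.79, north 2398 cos 208° = -2117.31
Leg 2 (136°, 320 m): east 320 sin 136° = 222.29, north 320 cos 136° = -230.19
Net: -903.50 east, -2347.50 north. Distance = √((-903.50)² + (-2347.50)²) = 2515.364 m.

2515 m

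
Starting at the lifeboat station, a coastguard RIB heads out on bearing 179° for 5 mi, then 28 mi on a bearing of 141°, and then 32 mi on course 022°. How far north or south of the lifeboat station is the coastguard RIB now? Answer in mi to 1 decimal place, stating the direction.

Leg 1 (179°, 5 mi): east 5 sin 179° = 0.09, north 5 cos 179° = -5.00
Leg 2 (141°, 28 mi): east 28 sin 141° = 17.62, north 28 cos 141° = -21.76
Leg 3 (022°, 32 mi): east 32 sin 22° = 11.99, north 32 cos 22° = 29.67
Net north component: 2.91 mi.

2.9 mi north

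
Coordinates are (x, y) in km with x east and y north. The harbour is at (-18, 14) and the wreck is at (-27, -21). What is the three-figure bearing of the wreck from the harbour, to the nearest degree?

Δeast = -27 − -18 = -9.00; Δnorth = -21 − 14 = -35.00.
Bearing = atan2(Δeast, Δnorth) mod 360° = 194.42° ≈ 194°.

194°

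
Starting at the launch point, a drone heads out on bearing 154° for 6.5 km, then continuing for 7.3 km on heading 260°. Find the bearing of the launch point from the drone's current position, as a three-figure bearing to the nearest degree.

Leg 1 (154°, 6.5 km): east 6.5 sin 154° = 2.85, north 6.5 cos 154° = -5.84
Leg 2 (260°, 7.3 km): east 7.3 sin 260° = -7.19, north 7.3 cos 260° = -1.27
Net displacement: -4.34 east, -7.11 north. Direction back to start is (4.34, 7.11): bearing = atan2(4.34, 7.11) mod 360° = 31.40° ≈ 031°.

031°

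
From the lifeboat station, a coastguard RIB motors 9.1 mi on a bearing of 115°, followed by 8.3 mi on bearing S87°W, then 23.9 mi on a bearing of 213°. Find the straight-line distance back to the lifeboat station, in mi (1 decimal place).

Leg 1 (115°, 9.1 mi): east 9.1 sin 115° = 8.25, north 9.1 cos 115° = -3.85
Leg 2 (S87°W, 8.3 mi): east 8.3 sin 267° = -8.29, north 8.3 cos 267° = -0.43
Leg 3 (213°, 23.9 mi): east 23.9 sin 213° = -13.02, north 23.9 cos 213° = -20.04
Net: -13.06 east, -24.32 north. Distance = √((-13.06)² + (-24.32)²) = 27.608 mi.

27.6 mi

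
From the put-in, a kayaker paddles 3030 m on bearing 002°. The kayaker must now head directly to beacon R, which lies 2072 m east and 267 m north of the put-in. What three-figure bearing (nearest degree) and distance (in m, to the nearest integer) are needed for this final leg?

145°, 3390 m

Leg 1 (002°, 3030 m): east 3030 sin 2° = 105.75, north 3030 cos 2° = 3028.15
Current position: (105.75, 3028.15). Target: (2072, 267). Remaining: Δeast = 1966.25, Δnorth = -2761.15.
Bearing = atan2(1966.25, -2761.15) mod 360° = 144.54°; distance = √((1966.25)² + (-2761.15)²) = 3389.709 m.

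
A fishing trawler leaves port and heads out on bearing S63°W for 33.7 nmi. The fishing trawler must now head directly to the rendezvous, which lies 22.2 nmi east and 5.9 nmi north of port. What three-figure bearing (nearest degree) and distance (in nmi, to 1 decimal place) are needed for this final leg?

Leg 1 (S63°W, 33.7 nmi): east 33.7 sin 243° = -30.03, north 33.7 cos 243° = -15.30
Current position: (-30.03, -15.30). Target: (22.2, 5.9). Remaining: Δeast = 52.23, Δnorth = 21.20.
Bearing = atan2(52.23, 21.20) mod 360° = 67.91°; distance = √((52.23)² + (21.20)²) = 56.365 nmi.

068°, 56.4 nmi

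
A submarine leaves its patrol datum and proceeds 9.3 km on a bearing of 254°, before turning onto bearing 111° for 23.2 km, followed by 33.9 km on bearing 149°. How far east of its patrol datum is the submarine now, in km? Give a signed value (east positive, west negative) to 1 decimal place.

Leg 1 (254°, 9.3 km): east 9.3 sin 254° = -8.94, north 9.3 cos 254° = -2.56
Leg 2 (111°, 23.2 km): east 23.2 sin 111° = 21.66, north 23.2 cos 111° = -8.31
Leg 3 (149°, 33.9 km): east 33.9 sin 149° = 17.46, north 33.9 cos 149° = -29.06
Net east component: 30.18 km.

30.2 km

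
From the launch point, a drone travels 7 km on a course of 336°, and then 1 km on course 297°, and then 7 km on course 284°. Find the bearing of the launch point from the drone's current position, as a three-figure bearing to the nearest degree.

Leg 1 (336°, 7 km): east 7 sin 336° = -2.85, north 7 cos 336° = 6.39
Leg 2 (297°, 1 km): east 1 sin 297° = -0.89, north 1 cos 297° = 0.45
Leg 3 (284°, 7 km): east 7 sin 284° = -6.79, north 7 cos 284° = 1.69
Net displacement: -10.53 east, 8.54 north. Direction back to start is (10.53, -8.54): bearing = atan2(10.53, -8.54) mod 360° = 129.05° ≈ 129°.

129°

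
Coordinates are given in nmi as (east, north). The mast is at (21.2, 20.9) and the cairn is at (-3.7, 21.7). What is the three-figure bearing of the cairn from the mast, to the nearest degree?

272°

Δeast = -3.7 − 21.2 = -24.90; Δnorth = 21.7 − 20.9 = 0.80.
Bearing = atan2(Δeast, Δnorth) mod 360° = 271.84° ≈ 272°.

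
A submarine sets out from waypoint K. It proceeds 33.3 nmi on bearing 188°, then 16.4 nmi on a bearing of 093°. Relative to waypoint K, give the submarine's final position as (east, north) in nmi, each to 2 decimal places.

Leg 1 (188°, 33.3 nmi): east 33.3 sin 188° = -4.63, north 33.3 cos 188° = -32.98
Leg 2 (093°, 16.4 nmi): east 16.4 sin 93° = 16.38, north 16.4 cos 93° = -0.86
Summing: 11.74 nmi east, -33.83 nmi north → (11.74, -33.83).

(11.74, -33.83)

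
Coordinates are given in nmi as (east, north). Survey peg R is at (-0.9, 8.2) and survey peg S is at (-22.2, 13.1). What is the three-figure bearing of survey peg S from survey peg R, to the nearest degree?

283°

Δeast = -22.2 − -0.9 = -21.30; Δnorth = 13.1 − 8.2 = 4.90.
Bearing = atan2(Δeast, Δnorth) mod 360° = 282.96° ≈ 283°.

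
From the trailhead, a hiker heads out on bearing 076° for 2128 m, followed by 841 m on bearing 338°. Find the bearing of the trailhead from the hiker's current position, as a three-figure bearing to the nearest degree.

Leg 1 (076°, 2128 m): east 2128 sin 76° = 2064.79, north 2128 cos 76° = 514.81
Leg 2 (338°, 841 m): east 841 sin 338° = -315.04, north 841 cos 338° = 779.76
Net displacement: 1749.75 east, 1294.57 north. Direction back to start is (-1749.75, -1294.57): bearing = atan2(-1749.75, -1294.57) mod 360° = 233.50° ≈ 234°.

234°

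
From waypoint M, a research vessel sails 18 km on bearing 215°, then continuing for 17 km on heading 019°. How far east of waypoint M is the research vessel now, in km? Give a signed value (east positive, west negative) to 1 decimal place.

-4.8 km

Leg 1 (215°, 18 km): east 18 sin 215° = -10.32, north 18 cos 215° = -14.74
Leg 2 (019°, 17 km): east 17 sin 19° = 5.53, north 17 cos 19° = 16.07
Net east component: -4.79 km.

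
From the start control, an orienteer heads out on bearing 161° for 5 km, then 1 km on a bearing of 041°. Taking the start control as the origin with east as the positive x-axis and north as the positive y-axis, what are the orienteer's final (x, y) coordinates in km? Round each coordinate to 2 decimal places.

Leg 1 (161°, 5 km): east 5 sin 161° = 1.63, north 5 cos 161° = -4.73
Leg 2 (041°, 1 km): east 1 sin 41° = 0.66, north 1 cos 41° = 0.75
Summing: 2.28 km east, -3.97 km north → (2.28, -3.97).

(2.28, -3.97)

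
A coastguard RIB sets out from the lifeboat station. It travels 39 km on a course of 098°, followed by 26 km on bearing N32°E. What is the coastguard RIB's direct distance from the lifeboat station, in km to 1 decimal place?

55.0 km

Leg 1 (098°, 39 km): east 39 sin 98° = 38.62, north 39 cos 98° = -5.43
Leg 2 (N32°E, 26 km): east 26 sin 32° = 13.78, north 26 cos 32° = 22.05
Net: 52.40 east, 16.62 north. Distance = √((52.40)² + (16.62)²) = 54.971 km.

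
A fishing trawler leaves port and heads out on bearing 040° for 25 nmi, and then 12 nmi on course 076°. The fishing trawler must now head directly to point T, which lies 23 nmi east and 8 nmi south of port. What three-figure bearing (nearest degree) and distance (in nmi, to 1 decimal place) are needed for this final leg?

189°, 30.4 nmi

Leg 1 (040°, 25 nmi): east 25 sin 40° = 16.07, north 25 cos 40° = 19.15
Leg 2 (076°, 12 nmi): east 12 sin 76° = 11.64, north 12 cos 76° = 2.90
Current position: (27.71, 22.05). Target: (23, -8). Remaining: Δeast = -4.71, Δnorth = -30.05.
Bearing = atan2(-4.71, -30.05) mod 360° = 188.91°; distance = √((-4.71)² + (-30.05)²) = 30.422 nmi.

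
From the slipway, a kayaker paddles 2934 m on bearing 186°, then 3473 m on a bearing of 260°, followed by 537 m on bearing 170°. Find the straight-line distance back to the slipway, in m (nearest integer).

5441 m

Leg 1 (186°, 2934 m): east 2934 sin 186° = -306.69, north 2934 cos 186° = -2917.93
Leg 2 (260°, 3473 m): east 3473 sin 260° = -3420.24, north 3473 cos 260° = -603.08
Leg 3 (170°, 537 m): east 537 sin 170° = 93.25, north 537 cos 170° = -528.84
Net: -3633.67 east, -4049.85 north. Distance = √((-3633.67)² + (-4049.85)²) = 5441.036 m.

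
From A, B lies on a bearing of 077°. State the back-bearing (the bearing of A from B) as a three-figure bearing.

257°

Back-bearing = 077° + 180° = 257°.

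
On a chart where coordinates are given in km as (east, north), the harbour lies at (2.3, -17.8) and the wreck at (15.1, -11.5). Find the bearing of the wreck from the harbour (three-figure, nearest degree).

Δeast = 15.1 − 2.3 = 12.80; Δnorth = -11.5 − -17.8 = 6.30.
Bearing = atan2(Δeast, Δnorth) mod 360° = 63.79° ≈ 064°.

064°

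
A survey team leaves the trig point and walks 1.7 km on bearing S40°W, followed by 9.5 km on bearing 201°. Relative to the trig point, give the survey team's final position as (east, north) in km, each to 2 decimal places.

(-4.50, -10.17)

Leg 1 (S40°W, 1.7 km): east 1.7 sin 220° = -1.09, north 1.7 cos 220° = -1.30
Leg 2 (201°, 9.5 km): east 9.5 sin 201° = -3.40, north 9.5 cos 201° = -8.87
Summing: -4.50 km east, -10.17 km north → (-4.50, -10.17).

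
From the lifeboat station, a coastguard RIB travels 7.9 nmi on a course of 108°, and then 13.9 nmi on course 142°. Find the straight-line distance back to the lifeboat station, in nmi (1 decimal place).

20.9 nmi

Leg 1 (108°, 7.9 nmi): east 7.9 sin 108° = 7.51, north 7.9 cos 108° = -2.44
Leg 2 (142°, 13.9 nmi): east 13.9 sin 142° = 8.56, north 13.9 cos 142° = -10.95
Net: 16.07 east, -13.39 north. Distance = √((16.07)² + (-13.39)²) = 20.921 nmi.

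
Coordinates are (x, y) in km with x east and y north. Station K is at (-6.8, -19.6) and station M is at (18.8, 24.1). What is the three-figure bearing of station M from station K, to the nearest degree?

Δeast = 18.8 − -6.8 = 25.60; Δnorth = 24.1 − -19.6 = 43.70.
Bearing = atan2(Δeast, Δnorth) mod 360° = 30.36° ≈ 030°.

030°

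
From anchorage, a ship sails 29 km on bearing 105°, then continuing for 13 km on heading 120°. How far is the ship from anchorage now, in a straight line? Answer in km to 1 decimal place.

Leg 1 (105°, 29 km): east 29 sin 105° = 28.01, north 29 cos 105° = -7.51
Leg 2 (120°, 13 km): east 13 sin 120° = 11.26, north 13 cos 120° = -6.50
Net: 39.27 east, -14.01 north. Distance = √((39.27)² + (-14.01)²) = 41.693 km.

41.7 km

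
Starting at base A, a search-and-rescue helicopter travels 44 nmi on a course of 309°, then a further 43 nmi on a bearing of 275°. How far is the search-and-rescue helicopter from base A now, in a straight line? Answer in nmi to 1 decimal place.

Leg 1 (309°, 44 nmi): east 44 sin 309° = -34.19, north 44 cos 309° = 27.69
Leg 2 (275°, 43 nmi): east 43 sin 275° = -42.84, north 43 cos 275° = 3.75
Net: -77.03 east, 31.44 north. Distance = √((-77.03)² + (31.44)²) = 83.199 nmi.

83.2 nmi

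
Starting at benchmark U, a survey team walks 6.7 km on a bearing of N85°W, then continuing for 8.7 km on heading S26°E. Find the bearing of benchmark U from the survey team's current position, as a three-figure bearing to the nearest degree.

022°

Leg 1 (N85°W, 6.7 km): east 6.7 sin 275° = -6.67, north 6.7 cos 275° = 0.58
Leg 2 (S26°E, 8.7 km): east 8.7 sin 154° = 3.81, north 8.7 cos 154° = -7.82
Net displacement: -2.86 east, -7.24 north. Direction back to start is (2.86, 7.24): bearing = atan2(2.86, 7.24) mod 360° = 21.57° ≈ 022°.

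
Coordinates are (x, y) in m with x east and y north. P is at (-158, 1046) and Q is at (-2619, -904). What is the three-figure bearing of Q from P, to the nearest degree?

232°

Δeast = -2619 − -158 = -2461.00; Δnorth = -904 − 1046 = -1950.00.
Bearing = atan2(Δeast, Δnorth) mod 360° = 231.61° ≈ 232°.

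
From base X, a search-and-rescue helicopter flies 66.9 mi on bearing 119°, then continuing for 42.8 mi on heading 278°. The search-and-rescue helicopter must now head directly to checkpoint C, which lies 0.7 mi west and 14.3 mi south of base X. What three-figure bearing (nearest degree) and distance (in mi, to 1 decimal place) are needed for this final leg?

306°, 20.8 mi

Leg 1 (119°, 66.9 mi): east 66.9 sin 119° = 58.51, north 66.9 cos 119° = -32.43
Leg 2 (278°, 42.8 mi): east 42.8 sin 278° = -42.38, north 42.8 cos 278° = 5.96
Current position: (16.13, -26.48). Target: (-0.7, -14.3). Remaining: Δeast = -16.83, Δnorth = 12.18.
Bearing = atan2(-16.83, 12.18) mod 360° = 305.89°; distance = √((-16.83)² + (12.18)²) = 20.772 mi.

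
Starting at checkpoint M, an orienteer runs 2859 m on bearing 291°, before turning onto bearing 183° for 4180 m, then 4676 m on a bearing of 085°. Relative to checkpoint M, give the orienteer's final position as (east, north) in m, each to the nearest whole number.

(1770, -2742)

Leg 1 (291°, 2859 m): east 2859 sin 291° = -2669.11, north 2859 cos 291° = 1024.57
Leg 2 (183°, 4180 m): east 4180 sin 183° = -218.76, north 4180 cos 183° = -4174.27
Leg 3 (085°, 4676 m): east 4676 sin 85° = 4658.21, north 4676 cos 85° = 407.54
Summing: 1770.34 m east, -2742.16 m north → (1770, -2742).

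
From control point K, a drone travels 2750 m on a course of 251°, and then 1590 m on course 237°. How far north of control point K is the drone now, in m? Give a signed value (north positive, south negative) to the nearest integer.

-1761 m

Leg 1 (251°, 2750 m): east 2750 sin 251° = -2600.18, north 2750 cos 251° = -895.31
Leg 2 (237°, 1590 m): east 1590 sin 237° = -1333.49, north 1590 cos 237° = -865.98
Net north component: -1761.29 m.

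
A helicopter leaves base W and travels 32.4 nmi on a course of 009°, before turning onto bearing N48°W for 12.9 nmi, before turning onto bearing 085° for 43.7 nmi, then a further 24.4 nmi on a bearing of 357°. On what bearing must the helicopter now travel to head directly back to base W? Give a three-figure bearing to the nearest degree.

209°

Leg 1 (009°, 32.4 nmi): east 32.4 sin 9° = 5.07, north 32.4 cos 9° = 32.00
Leg 2 (N48°W, 12.9 nmi): east 12.9 sin 312° = -9.59, north 12.9 cos 312° = 8.63
Leg 3 (085°, 43.7 nmi): east 43.7 sin 85° = 43.53, north 43.7 cos 85° = 3.81
Leg 4 (357°, 24.4 nmi): east 24.4 sin 357° = -1.28, north 24.4 cos 357° = 24.37
Net displacement: 37.74 east, 68.81 north. Direction back to start is (-37.74, -68.81): bearing = atan2(-37.74, -68.81) mod 360° = 208.74° ≈ 209°.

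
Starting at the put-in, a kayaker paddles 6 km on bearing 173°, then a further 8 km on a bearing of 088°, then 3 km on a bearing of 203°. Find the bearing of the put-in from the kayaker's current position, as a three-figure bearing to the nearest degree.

Leg 1 (173°, 6 km): east 6 sin 173° = 0.73, north 6 cos 173° = -5.96
Leg 2 (088°, 8 km): east 8 sin 88° = 8.00, north 8 cos 88° = 0.28
Leg 3 (203°, 3 km): east 3 sin 203° = -1.17, north 3 cos 203° = -2.76
Net displacement: 7.55 east, -8.44 north. Direction back to start is (-7.55, 8.44): bearing = atan2(-7.55, 8.44) mod 360° = 318.16° ≈ 318°.

318°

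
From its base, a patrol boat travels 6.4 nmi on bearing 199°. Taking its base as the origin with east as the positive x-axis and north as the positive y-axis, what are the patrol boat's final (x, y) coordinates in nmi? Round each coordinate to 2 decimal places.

(-2.08, -6.05)

Leg 1 (199°, 6.4 nmi): east 6.4 sin 199° = -2.08, north 6.4 cos 199° = -6.05
Summing: -2.08 nmi east, -6.05 nmi north → (-2.08, -6.05).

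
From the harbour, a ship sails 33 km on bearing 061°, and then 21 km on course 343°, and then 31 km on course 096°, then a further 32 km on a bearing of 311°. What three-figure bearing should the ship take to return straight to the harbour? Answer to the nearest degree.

209°

Leg 1 (061°, 33 km): east 33 sin 61° = 28.86, north 33 cos 61° = 16.00
Leg 2 (343°, 21 km): east 21 sin 343° = -6.14, north 21 cos 343° = 20.08
Leg 3 (096°, 31 km): east 31 sin 96° = 30.83, north 31 cos 96° = -3.24
Leg 4 (311°, 32 km): east 32 sin 311° = -24.15, north 32 cos 311° = 20.99
Net displacement: 29.40 east, 53.83 north. Direction back to start is (-29.40, -53.83): bearing = atan2(-29.40, -53.83) mod 360° = 208.64° ≈ 209°.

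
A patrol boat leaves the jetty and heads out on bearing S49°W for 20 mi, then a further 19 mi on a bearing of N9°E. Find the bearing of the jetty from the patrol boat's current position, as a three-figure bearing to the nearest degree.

115°

Leg 1 (S49°W, 20 mi): east 20 sin 229° = -15.09, north 20 cos 229° = -13.12
Leg 2 (N9°E, 19 mi): east 19 sin 9° = 2.97, north 19 cos 9° = 18.77
Net displacement: -12.12 east, 5.64 north. Direction back to start is (12.12, -5.64): bearing = atan2(12.12, -5.64) mod 360° = 114.97° ≈ 115°.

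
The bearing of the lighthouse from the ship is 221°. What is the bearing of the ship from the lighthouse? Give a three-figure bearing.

041°

Back-bearing = 221° − 180° = 041°.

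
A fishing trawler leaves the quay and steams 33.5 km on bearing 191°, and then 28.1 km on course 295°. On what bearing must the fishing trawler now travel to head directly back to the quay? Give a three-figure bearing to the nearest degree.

Leg 1 (191°, 33.5 km): east 33.5 sin 191° = -6.39, north 33.5 cos 191° = -32.88
Leg 2 (295°, 28.1 km): east 28.1 sin 295° = -25.47, north 28.1 cos 295° = 11.88
Net displacement: -31.86 east, -21.01 north. Direction back to start is (31.86, 21.01): bearing = atan2(31.86, 21.01) mod 360° = 56.60° ≈ 057°.

057°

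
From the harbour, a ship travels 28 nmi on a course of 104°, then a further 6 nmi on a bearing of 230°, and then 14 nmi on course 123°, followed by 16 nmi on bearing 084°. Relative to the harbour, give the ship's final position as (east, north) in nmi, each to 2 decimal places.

(50.23, -16.58)

Leg 1 (104°, 28 nmi): east 28 sin 104° = 27.17, north 28 cos 104° = -6.77
Leg 2 (230°, 6 nmi): east 6 sin 230° = -4.60, north 6 cos 230° = -3.86
Leg 3 (123°, 14 nmi): east 14 sin 123° = 11.74, north 14 cos 123° = -7.62
Leg 4 (084°, 16 nmi): east 16 sin 84° = 15.91, north 16 cos 84° = 1.67
Summing: 50.23 nmi east, -16.58 nmi north → (50.23, -16.58).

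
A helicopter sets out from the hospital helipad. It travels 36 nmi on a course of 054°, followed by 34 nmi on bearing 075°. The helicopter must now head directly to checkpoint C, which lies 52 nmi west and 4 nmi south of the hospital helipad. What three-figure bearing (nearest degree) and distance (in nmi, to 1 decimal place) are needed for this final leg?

Leg 1 (054°, 36 nmi): east 36 sin 54° = 29.12, north 36 cos 54° = 21.16
Leg 2 (075°, 34 nmi): east 34 sin 75° = 32.84, north 34 cos 75° = 8.80
Current position: (61.97, 29.96). Target: (-52, -4). Remaining: Δeast = -113.97, Δnorth = -33.96.
Bearing = atan2(-113.97, -33.96) mod 360° = 253.41°; distance = √((-113.97)² + (-33.96)²) = 118.918 nmi.

253°, 118.9 nmi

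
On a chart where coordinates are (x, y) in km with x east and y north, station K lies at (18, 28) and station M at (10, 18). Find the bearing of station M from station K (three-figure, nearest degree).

219°

Δeast = 10 − 18 = -8.00; Δnorth = 18 − 28 = -10.00.
Bearing = atan2(Δeast, Δnorth) mod 360° = 218.66° ≈ 219°.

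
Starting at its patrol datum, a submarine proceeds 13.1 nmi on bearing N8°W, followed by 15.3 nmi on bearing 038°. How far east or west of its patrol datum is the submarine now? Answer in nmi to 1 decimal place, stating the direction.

Leg 1 (N8°W, 13.1 nmi): east 13.1 sin 352° = -1.82, north 13.1 cos 352° = 12.97
Leg 2 (038°, 15.3 nmi): east 15.3 sin 38° = 9.42, north 15.3 cos 38° = 12.06
Net east component: 7.60 nmi.

7.6 nmi east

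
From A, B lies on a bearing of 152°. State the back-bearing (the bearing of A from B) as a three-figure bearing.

Back-bearing = 152° + 180° = 332°.

332°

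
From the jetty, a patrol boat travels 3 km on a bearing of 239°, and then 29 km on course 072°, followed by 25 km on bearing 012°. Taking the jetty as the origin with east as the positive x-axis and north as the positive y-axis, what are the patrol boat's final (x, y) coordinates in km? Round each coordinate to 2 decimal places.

(30.21, 31.87)

Leg 1 (239°, 3 km): east 3 sin 239° = -2.57, north 3 cos 239° = -1.55
Leg 2 (072°, 29 km): east 29 sin 72° = 27.58, north 29 cos 72° = 8.96
Leg 3 (012°, 25 km): east 25 sin 12° = 5.20, north 25 cos 12° = 24.45
Summing: 30.21 km east, 31.87 km north → (30.21, 31.87).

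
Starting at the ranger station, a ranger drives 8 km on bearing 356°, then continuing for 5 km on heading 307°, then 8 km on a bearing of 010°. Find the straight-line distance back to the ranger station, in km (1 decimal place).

Leg 1 (356°, 8 km): east 8 sin 356° = -0.56, north 8 cos 356° = 7.98
Leg 2 (307°, 5 km): east 5 sin 307° = -3.99, north 5 cos 307° = 3.01
Leg 3 (010°, 8 km): east 8 sin 10° = 1.39, north 8 cos 10° = 7.88
Net: -3.16 east, 18.87 north. Distance = √((-3.16)² + (18.87)²) = 19.131 km.

19.1 km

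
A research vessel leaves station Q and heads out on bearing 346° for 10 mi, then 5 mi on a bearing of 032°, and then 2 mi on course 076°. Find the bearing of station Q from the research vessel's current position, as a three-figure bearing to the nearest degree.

Leg 1 (346°, 10 mi): east 10 sin 346° = -2.42, north 10 cos 346° = 9.70
Leg 2 (032°, 5 mi): east 5 sin 32° = 2.65, north 5 cos 32° = 4.24
Leg 3 (076°, 2 mi): east 2 sin 76° = 1.94, north 2 cos 76° = 0.48
Net displacement: 2.17 east, 14.43 north. Direction back to start is (-2.17, -14.43): bearing = atan2(-2.17, -14.43) mod 360° = 188.56° ≈ 189°.

189°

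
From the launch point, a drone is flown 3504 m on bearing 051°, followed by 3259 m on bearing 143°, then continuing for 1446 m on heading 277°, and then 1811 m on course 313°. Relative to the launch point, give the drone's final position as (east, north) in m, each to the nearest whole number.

Leg 1 (051°, 3504 m): east 3504 sin 51° = 2723.12, north 3504 cos 51° = 2205.14
Leg 2 (143°, 3259 m): east 3259 sin 143° = 1961.32, north 3259 cos 143° = -2602.75
Leg 3 (277°, 1446 m): east 1446 sin 277° = -1435.22, north 1446 cos 277° = 176.22
Leg 4 (313°, 1811 m): east 1811 sin 313° = -1324.48, north 1811 cos 313° = 1235.10
Summing: 1924.73 m east, 1013.71 m north → (1925, 1014).

(1925, 1014)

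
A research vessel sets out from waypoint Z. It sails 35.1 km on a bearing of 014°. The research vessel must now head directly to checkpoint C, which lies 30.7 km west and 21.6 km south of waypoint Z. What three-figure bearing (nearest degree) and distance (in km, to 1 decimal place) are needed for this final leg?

Leg 1 (014°, 35.1 km): east 35.1 sin 14° = 8.49, north 35.1 cos 14° = 34.06
Current position: (8.49, 34.06). Target: (-30.7, -21.6). Remaining: Δeast = -39.19, Δnorth = -55.66.
Bearing = atan2(-39.19, -55.66) mod 360° = 215.15°; distance = √((-39.19)² + (-55.66)²) = 68.071 km.

215°, 68.1 km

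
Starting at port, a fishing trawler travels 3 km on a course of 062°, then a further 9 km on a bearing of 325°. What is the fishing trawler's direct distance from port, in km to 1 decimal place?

9.1 km

Leg 1 (062°, 3 km): east 3 sin 62° = 2.65, north 3 cos 62° = 1.41
Leg 2 (325°, 9 km): east 9 sin 325° = -5.16, north 9 cos 325° = 7.37
Net: -2.51 east, 8.78 north. Distance = √((-2.51)² + (8.78)²) = 9.133 km.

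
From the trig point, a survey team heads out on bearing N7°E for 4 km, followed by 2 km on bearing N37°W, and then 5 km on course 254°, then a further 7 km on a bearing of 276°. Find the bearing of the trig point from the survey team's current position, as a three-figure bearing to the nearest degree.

Leg 1 (N7°E, 4 km): east 4 sin 7° = 0.49, north 4 cos 7° = 3.97
Leg 2 (N37°W, 2 km): east 2 sin 323° = -1.20, north 2 cos 323° = 1.60
Leg 3 (254°, 5 km): east 5 sin 254° = -4.81, north 5 cos 254° = -1.38
Leg 4 (276°, 7 km): east 7 sin 276° = -6.96, north 7 cos 276° = 0.73
Net displacement: -12.48 east, 4.92 north. Direction back to start is (12.48, -4.92): bearing = atan2(12.48, -4.92) mod 360° = 111.51° ≈ 112°.

112°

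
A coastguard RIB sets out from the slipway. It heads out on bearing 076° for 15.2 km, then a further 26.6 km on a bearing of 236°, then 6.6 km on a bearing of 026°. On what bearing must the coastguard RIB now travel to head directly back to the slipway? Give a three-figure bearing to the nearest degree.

040°

Leg 1 (076°, 15.2 km): east 15.2 sin 76° = 14.75, north 15.2 cos 76° = 3.68
Leg 2 (236°, 26.6 km): east 26.6 sin 236° = -22.05, north 26.6 cos 236° = -14.87
Leg 3 (026°, 6.6 km): east 6.6 sin 26° = 2.89, north 6.6 cos 26° = 5.93
Net displacement: -4.41 east, -5.27 north. Direction back to start is (4.41, 5.27): bearing = atan2(4.41, 5.27) mod 360° = 39.95° ≈ 040°.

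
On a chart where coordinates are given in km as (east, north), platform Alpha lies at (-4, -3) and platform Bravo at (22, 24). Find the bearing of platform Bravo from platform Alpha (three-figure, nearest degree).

Δeast = 22 − -4 = 26.00; Δnorth = 24 − -3 = 27.00.
Bearing = atan2(Δeast, Δnorth) mod 360° = 43.92° ≈ 044°.

044°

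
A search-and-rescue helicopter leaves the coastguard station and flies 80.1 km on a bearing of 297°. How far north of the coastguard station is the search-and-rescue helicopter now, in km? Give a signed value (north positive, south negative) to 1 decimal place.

36.4 km

Leg 1 (297°, 80.1 km): east 80.1 sin 297° = -71.37, north 80.1 cos 297° = 36.36
Net north component: 36.36 km.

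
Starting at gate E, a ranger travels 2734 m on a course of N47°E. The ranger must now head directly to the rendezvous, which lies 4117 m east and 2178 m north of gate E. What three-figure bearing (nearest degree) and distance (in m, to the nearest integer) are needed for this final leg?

Leg 1 (N47°E, 2734 m): east 2734 sin 47° = 1999.52, north 2734 cos 47° = 1864.58
Current position: (1999.52, 1864.58). Target: (4117, 2178). Remaining: Δeast = 2117.48, Δnorth = 313.42.
Bearing = atan2(2117.48, 313.42) mod 360° = 81.58°; distance = √((2117.48)² + (313.42)²) = 2140.548 m.

082°, 2141 m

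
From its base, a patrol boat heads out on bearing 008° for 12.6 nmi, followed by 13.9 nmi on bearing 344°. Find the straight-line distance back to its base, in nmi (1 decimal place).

Leg 1 (008°, 12.6 nmi): east 12.6 sin 8° = 1.75, north 12.6 cos 8° = 12.48
Leg 2 (344°, 13.9 nmi): east 13.9 sin 344° = -3.83, north 13.9 cos 344° = 13.36
Net: -2.08 east, 25.84 north. Distance = √((-2.08)² + (25.84)²) = 25.922 nmi.

25.9 nmi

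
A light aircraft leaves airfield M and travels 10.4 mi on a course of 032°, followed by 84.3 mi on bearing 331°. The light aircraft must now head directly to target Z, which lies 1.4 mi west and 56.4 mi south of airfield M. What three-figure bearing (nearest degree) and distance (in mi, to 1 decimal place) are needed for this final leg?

Leg 1 (032°, 10.4 mi): east 10.4 sin 32° = 5.51, north 10.4 cos 32° = 8.82
Leg 2 (331°, 84.3 mi): east 84.3 sin 331° = -40.87, north 84.3 cos 331° = 73.73
Current position: (-35.36, 82.55). Target: (-1.4, -56.4). Remaining: Δeast = 33.96, Δnorth = -138.95.
Bearing = atan2(33.96, -138.95) mod 360° = 166.27°; distance = √((33.96)² + (-138.95)²) = 143.040 mi.

166°, 143.0 mi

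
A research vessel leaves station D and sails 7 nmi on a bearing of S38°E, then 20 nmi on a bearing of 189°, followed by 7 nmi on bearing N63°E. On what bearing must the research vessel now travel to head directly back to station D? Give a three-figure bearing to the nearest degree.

Leg 1 (S38°E, 7 nmi): east 7 sin 142° = 4.31, north 7 cos 142° = -5.52
Leg 2 (189°, 20 nmi): east 20 sin 189° = -3.13, north 20 cos 189° = -19.75
Leg 3 (N63°E, 7 nmi): east 7 sin 63° = 6.24, north 7 cos 63° = 3.18
Net displacement: 7.42 east, -22.09 north. Direction back to start is (-7.42, 22.09): bearing = atan2(-7.42, 22.09) mod 360° = 341.44° ≈ 341°.

341°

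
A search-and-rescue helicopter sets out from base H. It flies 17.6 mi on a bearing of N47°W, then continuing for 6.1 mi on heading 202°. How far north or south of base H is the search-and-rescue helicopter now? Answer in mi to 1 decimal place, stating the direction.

Leg 1 (N47°W, 17.6 mi): east 17.6 sin 313° = -12.87, north 17.6 cos 313° = 12.00
Leg 2 (202°, 6.1 mi): east 6.1 sin 202° = -2.29, north 6.1 cos 202° = -5.66
Net north component: 6.35 mi.

6.3 mi north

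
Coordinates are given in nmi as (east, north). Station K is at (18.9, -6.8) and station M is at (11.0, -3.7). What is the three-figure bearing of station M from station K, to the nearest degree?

291°

Δeast = 11.0 − 18.9 = -7.90; Δnorth = -3.7 − -6.8 = 3.10.
Bearing = atan2(Δeast, Δnorth) mod 360° = 291.43° ≈ 291°.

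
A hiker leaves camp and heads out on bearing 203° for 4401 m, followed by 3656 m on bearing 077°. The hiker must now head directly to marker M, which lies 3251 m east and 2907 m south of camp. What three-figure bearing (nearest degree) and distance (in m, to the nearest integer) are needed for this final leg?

Leg 1 (203°, 4401 m): east 4401 sin 203° = -1719.61, north 4401 cos 203° = -4051.14
Leg 2 (077°, 3656 m): east 3656 sin 77° = 3562.30, north 3656 cos 77° = 822.42
Current position: (1842.69, -3228.72). Target: (3251, -2907). Remaining: Δeast = 1408.31, Δnorth = 321.72.
Bearing = atan2(1408.31, 321.72) mod 360° = 77.13°; distance = √((1408.31)² + (321.72)²) = 1444.591 m.

077°, 1445 m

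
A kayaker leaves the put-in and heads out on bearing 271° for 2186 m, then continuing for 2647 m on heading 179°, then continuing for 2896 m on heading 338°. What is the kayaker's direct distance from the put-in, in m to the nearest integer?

3225 m

Leg 1 (271°, 2186 m): east 2186 sin 271° = -2185.67, north 2186 cos 271° = 38.15
Leg 2 (179°, 2647 m): east 2647 sin 179° = 46.20, north 2647 cos 179° = -2646.60
Leg 3 (338°, 2896 m): east 2896 sin 338° = -1084.86, north 2896 cos 338° = 2685.12
Net: -3224.33 east, 76.68 north. Distance = √((-3224.33)² + (76.68)²) = 3225.243 m.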